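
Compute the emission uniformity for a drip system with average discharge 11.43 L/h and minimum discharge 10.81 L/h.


EU = (q_min/q_avg)*100 = (10.81/11.43)*100 = 94.5757%

94.5757 %


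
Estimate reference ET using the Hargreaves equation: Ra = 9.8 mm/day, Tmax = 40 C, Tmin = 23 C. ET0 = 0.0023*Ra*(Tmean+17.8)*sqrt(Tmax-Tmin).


Tmean = (Tmax + Tmin)/2 = (40 + 23)/2 = 31.5
ET0 = 0.0023 * 9.8 * (31.5 + 17.8) * sqrt(40 - 23)
ET0 = 0.0023 * 9.8 * 49.3 * 4.123106

4.5817 mm/day


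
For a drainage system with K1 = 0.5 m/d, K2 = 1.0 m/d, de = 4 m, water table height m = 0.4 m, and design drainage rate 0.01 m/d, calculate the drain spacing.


S^2 = 8*K2*de*m/q + 4*K1*m^2/q
S^2 = 8*1.0*4*0.4/0.01 + 4*0.5*0.4^2/0.01
S = sqrt(1312.0000)

36.2215 m


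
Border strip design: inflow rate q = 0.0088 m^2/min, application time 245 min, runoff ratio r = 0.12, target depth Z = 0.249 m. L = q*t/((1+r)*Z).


L = q*t/((1+r)*Z)
L = 0.0088*245/((1+0.12)*0.249)
L = 2.156/0.27888

7.7309 m


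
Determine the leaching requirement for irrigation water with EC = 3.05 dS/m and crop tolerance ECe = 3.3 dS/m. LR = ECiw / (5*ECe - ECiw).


LR = ECiw / (5*ECe - ECiw)
LR = 3.05 / (5*3.3 - 3.05)
LR = 3.05 / 13.4500

0.2268


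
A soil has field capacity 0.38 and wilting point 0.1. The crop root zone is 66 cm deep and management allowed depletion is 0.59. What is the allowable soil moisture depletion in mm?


SMD = (FC - PWP) * d * MAD * 10
SMD = (0.38 - 0.1) * 66 * 0.59 * 10
SMD = 0.2800 * 66 * 0.59 * 10

109.0320 mm


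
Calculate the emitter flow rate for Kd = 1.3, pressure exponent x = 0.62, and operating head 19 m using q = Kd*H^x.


q = Kd * H^x = 1.3 * 19^0.62 = 1.3 * 6.206221

8.0681 L/h


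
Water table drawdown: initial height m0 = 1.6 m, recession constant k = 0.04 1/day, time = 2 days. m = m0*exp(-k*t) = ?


m = m0 * exp(-k*t)
m = 1.6 * exp(-0.04 * 2)
m = 1.6 * exp(-0.0800)

1.4770 m


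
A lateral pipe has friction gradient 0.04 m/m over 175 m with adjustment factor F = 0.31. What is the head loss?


hf = J * L * F = 0.04 * 175 * 0.31 = 2.1700 m

2.1700 m


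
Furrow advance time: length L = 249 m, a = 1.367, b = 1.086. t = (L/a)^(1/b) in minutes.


t = (L/a)^(1/b)
t = (249/1.367)^(1/1.086)
t = 182.150695^(1/1.086)

120.6224 min


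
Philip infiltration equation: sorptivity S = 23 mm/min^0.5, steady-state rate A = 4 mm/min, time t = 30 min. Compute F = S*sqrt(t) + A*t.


F = S*sqrt(t) + A*t
F = 23*sqrt(30) + 4*30
F = 23*5.477226 + 120

245.9762 mm


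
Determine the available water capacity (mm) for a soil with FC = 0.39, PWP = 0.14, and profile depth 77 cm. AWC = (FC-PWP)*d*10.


AWC = (FC - PWP) * d * 10
AWC = (0.39 - 0.14) * 77 * 10
AWC = 0.2500 * 77 * 10

192.5000 mm


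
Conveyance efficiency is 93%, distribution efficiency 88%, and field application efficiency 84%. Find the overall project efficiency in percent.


Ec = 0.93, Eb = 0.88, Ea = 0.84
E = 0.93 * 0.88 * 0.84 * 100 = 68.7456%

68.7456 %


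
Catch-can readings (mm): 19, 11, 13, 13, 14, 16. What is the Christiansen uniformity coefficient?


mean = 14.333333 mm
MAD = 2.111111 mm
CU = (1 - 2.111111/14.333333)*100

85.2713 %


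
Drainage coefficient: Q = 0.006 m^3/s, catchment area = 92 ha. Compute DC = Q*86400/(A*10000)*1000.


DC = Q * 86400 / (A * 10000) * 1000
DC = 0.006 * 86400 / (92 * 10000) * 1000
DC = 518400.0000 / 920000

0.5635 mm/day


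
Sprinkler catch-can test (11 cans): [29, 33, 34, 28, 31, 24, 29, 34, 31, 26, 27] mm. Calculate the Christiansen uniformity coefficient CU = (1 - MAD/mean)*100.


mean = 29.636364 mm
MAD = 2.694215 mm
CU = (1 - 2.694215/29.636364)*100

90.9091 %


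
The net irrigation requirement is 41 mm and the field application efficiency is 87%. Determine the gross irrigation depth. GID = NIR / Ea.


Ea = 87% = 0.87
GID = NIR / Ea = 41 / 0.87 = 47.1264 mm

47.1264 mm


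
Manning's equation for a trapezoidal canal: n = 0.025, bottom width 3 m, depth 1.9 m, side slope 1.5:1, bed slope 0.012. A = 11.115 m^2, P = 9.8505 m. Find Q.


R = A/P = 11.115/9.8505 = 1.128369
Q = (1/0.025) * 11.115 * 1.128369^(2/3) * 0.012^0.5

52.7871 m^3/s


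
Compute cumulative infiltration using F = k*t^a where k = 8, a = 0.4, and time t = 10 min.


F = k * t^a = 8 * 10^0.4
F = 8 * 2.511886

20.0951 mm


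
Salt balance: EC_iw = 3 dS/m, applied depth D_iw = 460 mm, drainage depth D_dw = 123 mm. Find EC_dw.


EC_dw = EC_iw * D_iw / D_dw
EC_dw = 3 * 460 / 123
EC_dw = 1380 / 123

11.2195 dS/m


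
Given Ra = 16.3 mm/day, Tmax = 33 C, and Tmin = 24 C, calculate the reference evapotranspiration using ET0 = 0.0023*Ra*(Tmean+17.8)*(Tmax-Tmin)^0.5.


Tmean = (Tmax + Tmin)/2 = (33 + 24)/2 = 28.5
ET0 = 0.0023 * 16.3 * (28.5 + 17.8) * sqrt(33 - 24)
ET0 = 0.0023 * 16.3 * 46.3 * 3.000000

5.2074 mm/day


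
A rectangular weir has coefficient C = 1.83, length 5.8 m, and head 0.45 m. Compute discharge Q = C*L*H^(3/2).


Q = C * L * H^(3/2) = 1.83 * 5.8 * 0.45^1.5 = 1.83 * 5.8 * 0.301869

3.2040 m^3/s


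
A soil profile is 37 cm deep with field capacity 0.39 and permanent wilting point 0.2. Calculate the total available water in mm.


AWC = (FC - PWP) * d * 10
AWC = (0.39 - 0.2) * 37 * 10
AWC = 0.1900 * 37 * 10

70.3000 mm


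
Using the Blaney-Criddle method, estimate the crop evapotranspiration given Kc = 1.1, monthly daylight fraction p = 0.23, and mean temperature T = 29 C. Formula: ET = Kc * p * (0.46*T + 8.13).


ET = Kc * p * (0.46*T + 8.13)
ET = 1.1 * 0.23 * (0.46*29 + 8.13)
ET = 1.1 * 0.23 * 21.4700

5.4319 mm/day


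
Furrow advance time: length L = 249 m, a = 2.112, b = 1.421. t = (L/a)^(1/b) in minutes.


t = (L/a)^(1/b)
t = (249/2.112)^(1/1.421)
t = 117.897727^(1/1.421)

28.6933 min


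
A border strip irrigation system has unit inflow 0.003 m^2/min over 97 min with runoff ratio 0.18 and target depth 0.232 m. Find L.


L = q*t/((1+r)*Z)
L = 0.003*97/((1+0.18)*0.232)
L = 0.291/0.27376

1.0630 m


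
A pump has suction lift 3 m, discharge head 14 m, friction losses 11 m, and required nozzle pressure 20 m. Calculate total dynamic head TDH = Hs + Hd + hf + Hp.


TDH = Hs + Hd + hf + Hp = 3 + 14 + 11 + 20 = 48

48 m


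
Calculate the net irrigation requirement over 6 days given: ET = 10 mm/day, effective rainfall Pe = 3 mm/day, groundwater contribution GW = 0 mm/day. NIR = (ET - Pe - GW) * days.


Daily deficit = ET - Pe - GW = 10 - 3 - 0 = 7 mm/day
NIR = 7 * 6 = 42 mm

42.0000 mm


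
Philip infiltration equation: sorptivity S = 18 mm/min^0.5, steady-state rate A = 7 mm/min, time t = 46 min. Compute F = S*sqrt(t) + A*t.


F = S*sqrt(t) + A*t
F = 18*sqrt(46) + 7*46
F = 18*6.782330 + 322

444.0819 mm


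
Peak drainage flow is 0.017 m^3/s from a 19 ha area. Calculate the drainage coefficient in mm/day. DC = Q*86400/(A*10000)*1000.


DC = Q * 86400 / (A * 10000) * 1000
DC = 0.017 * 86400 / (19 * 10000) * 1000
DC = 1468800.0000 / 190000

7.7305 mm/day


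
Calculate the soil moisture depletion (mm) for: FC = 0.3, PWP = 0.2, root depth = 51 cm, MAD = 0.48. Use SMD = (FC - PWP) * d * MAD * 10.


SMD = (FC - PWP) * d * MAD * 10
SMD = (0.3 - 0.2) * 51 * 0.48 * 10
SMD = 0.1000 * 51 * 0.48 * 10

24.4800 mm


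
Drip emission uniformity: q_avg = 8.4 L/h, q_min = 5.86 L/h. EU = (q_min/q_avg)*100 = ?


EU = (q_min/q_avg)*100 = (5.86/8.4)*100 = 69.7619%

69.7619 %


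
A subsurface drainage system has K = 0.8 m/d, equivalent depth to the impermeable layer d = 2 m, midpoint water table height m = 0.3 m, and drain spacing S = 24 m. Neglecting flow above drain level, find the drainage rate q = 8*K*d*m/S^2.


q = 8*K*d*m/S^2
q = 8*0.8*2*0.3/24^2
q = 3.8400 / 576

0.0067 m/d


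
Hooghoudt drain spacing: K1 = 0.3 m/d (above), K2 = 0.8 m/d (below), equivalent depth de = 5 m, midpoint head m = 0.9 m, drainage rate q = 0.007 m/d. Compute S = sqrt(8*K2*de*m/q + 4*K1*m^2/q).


S^2 = 8*K2*de*m/q + 4*K1*m^2/q
S^2 = 8*0.8*5*0.9/0.007 + 4*0.3*0.9^2/0.007
S = sqrt(4253.1429)

65.2161 m


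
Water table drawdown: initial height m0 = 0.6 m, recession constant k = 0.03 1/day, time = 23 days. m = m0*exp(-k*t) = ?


m = m0 * exp(-k*t)
m = 0.6 * exp(-0.03 * 23)
m = 0.6 * exp(-0.6900)

0.3009 m


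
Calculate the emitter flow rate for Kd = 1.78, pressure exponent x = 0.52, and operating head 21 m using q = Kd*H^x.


q = Kd * H^x = 1.78 * 21^0.52 = 1.78 * 4.870281

8.6691 L/h


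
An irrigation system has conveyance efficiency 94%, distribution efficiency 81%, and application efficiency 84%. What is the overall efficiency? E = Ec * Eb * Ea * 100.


Ec = 0.94, Eb = 0.81, Ea = 0.84
E = 0.94 * 0.81 * 0.84 * 100 = 63.9576%

63.9576 %


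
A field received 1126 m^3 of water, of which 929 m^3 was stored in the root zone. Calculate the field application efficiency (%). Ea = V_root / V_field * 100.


Ea = V_root / V_field * 100 = 929 / 1126 * 100 = 82.5044%

82.5044 %


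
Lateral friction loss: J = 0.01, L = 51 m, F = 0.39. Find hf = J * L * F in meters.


hf = J * L * F = 0.01 * 51 * 0.39 = 0.1989 m

0.1989 m


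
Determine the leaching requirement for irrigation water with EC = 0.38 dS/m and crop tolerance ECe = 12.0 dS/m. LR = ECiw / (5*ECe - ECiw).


LR = ECiw / (5*ECe - ECiw)
LR = 0.38 / (5*12.0 - 0.38)
LR = 0.38 / 59.6200

0.0064


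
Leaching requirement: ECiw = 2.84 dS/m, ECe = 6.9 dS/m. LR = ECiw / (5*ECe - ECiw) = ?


LR = ECiw / (5*ECe - ECiw)
LR = 2.84 / (5*6.9 - 2.84)
LR = 2.84 / 31.6600

0.0897


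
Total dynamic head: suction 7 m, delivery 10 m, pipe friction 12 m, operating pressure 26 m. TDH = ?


TDH = Hs + Hd + hf + Hp = 7 + 10 + 12 + 26 = 55

55 m


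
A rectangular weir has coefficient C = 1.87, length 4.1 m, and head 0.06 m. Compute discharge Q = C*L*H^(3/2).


Q = C * L * H^(3/2) = 1.87 * 4.1 * 0.06^1.5 = 1.87 * 4.1 * 0.014697

0.1127 m^3/s


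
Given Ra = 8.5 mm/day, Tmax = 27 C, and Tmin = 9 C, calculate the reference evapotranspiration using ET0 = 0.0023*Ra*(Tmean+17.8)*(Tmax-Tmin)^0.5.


Tmean = (Tmax + Tmin)/2 = (27 + 9)/2 = 18.0
ET0 = 0.0023 * 8.5 * (18.0 + 17.8) * sqrt(27 - 9)
ET0 = 0.0023 * 8.5 * 35.8 * 4.242641

2.9694 mm/day


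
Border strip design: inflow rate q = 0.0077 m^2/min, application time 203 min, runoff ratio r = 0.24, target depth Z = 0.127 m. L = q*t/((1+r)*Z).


L = q*t/((1+r)*Z)
L = 0.0077*203/((1+0.24)*0.127)
L = 1.5631/0.15748

9.9257 m


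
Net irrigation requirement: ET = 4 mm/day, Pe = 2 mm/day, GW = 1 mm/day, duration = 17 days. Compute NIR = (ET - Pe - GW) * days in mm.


Daily deficit = ET - Pe - GW = 4 - 2 - 1 = 1 mm/day
NIR = 1 * 17 = 17 mm

17.0000 mm


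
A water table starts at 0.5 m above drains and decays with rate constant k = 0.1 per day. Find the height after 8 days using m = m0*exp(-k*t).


m = m0 * exp(-k*t)
m = 0.5 * exp(-0.1 * 8)
m = 0.5 * exp(-0.8000)

0.2247 m


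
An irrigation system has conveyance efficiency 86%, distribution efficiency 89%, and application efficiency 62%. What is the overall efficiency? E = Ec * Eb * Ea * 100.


Ec = 0.86, Eb = 0.89, Ea = 0.62
E = 0.86 * 0.89 * 0.62 * 100 = 47.4548%

47.4548 %


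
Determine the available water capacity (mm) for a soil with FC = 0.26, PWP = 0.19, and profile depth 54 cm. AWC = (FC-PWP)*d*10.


AWC = (FC - PWP) * d * 10
AWC = (0.26 - 0.19) * 54 * 10
AWC = 0.0700 * 54 * 10

37.8000 mm


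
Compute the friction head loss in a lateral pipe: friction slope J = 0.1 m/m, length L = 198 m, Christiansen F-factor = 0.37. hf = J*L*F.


hf = J * L * F = 0.1 * 198 * 0.37 = 7.3260 m

7.3260 m


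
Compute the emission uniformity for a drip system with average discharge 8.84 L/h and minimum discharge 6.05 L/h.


EU = (q_min/q_avg)*100 = (6.05/8.84)*100 = 68.4389%

68.4389 %


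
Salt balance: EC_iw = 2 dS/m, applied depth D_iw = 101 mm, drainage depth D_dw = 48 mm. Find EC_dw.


EC_dw = EC_iw * D_iw / D_dw
EC_dw = 2 * 101 / 48
EC_dw = 202 / 48

4.2083 dS/m


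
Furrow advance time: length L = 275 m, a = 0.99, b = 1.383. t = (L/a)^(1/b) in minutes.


t = (L/a)^(1/b)
t = (275/0.99)^(1/1.383)
t = 277.777778^(1/1.383)

58.4728 min


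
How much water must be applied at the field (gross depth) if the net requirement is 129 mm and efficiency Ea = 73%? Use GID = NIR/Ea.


Ea = 73% = 0.73
GID = NIR / Ea = 129 / 0.73 = 176.7123 mm

176.7123 mm


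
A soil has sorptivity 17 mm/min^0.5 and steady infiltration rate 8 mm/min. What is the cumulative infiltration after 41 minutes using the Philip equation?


F = S*sqrt(t) + A*t
F = 17*sqrt(41) + 8*41
F = 17*6.403124 + 328

436.8531 mm


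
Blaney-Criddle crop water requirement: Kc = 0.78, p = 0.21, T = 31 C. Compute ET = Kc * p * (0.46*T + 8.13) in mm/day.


ET = Kc * p * (0.46*T + 8.13)
ET = 0.78 * 0.21 * (0.46*31 + 8.13)
ET = 0.78 * 0.21 * 22.3900

3.6675 mm/day


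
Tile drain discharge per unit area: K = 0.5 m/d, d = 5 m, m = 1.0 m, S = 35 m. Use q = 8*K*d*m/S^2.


q = 8*K*d*m/S^2
q = 8*0.5*5*1.0/35^2
q = 20.0000 / 1225

0.0163 m/d


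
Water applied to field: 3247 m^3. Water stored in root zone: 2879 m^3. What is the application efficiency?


Ea = V_root / V_field * 100 = 2879 / 3247 * 100 = 88.6665%

88.6665 %


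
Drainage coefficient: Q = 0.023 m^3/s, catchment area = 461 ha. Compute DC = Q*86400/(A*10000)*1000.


DC = Q * 86400 / (A * 10000) * 1000
DC = 0.023 * 86400 / (461 * 10000) * 1000
DC = 1987200.0000 / 4610000

0.4311 mm/day


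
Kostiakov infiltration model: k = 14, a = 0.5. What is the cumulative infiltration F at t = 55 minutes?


F = k * t^a = 14 * 55^0.5
F = 14 * 7.416198

103.8268 mm


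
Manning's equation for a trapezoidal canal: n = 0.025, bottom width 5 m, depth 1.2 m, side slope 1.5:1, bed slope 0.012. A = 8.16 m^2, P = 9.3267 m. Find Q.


R = A/P = 8.16/9.3267 = 0.874908
Q = (1/0.025) * 8.16 * 0.874908^(2/3) * 0.012^0.5

32.7076 m^3/s


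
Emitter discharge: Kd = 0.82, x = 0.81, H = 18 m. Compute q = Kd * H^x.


q = Kd * H^x = 0.82 * 18^0.81 = 0.82 * 10.393713

8.5228 L/h


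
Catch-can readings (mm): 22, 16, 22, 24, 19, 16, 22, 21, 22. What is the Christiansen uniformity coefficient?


mean = 20.444444 mm
MAD = 2.296296 mm
CU = (1 - 2.296296/20.444444)*100

88.7681 %


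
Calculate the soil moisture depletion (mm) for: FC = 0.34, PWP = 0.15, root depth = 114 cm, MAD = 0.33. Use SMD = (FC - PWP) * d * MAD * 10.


SMD = (FC - PWP) * d * MAD * 10
SMD = (0.34 - 0.15) * 114 * 0.33 * 10
SMD = 0.1900 * 114 * 0.33 * 10

71.4780 mm


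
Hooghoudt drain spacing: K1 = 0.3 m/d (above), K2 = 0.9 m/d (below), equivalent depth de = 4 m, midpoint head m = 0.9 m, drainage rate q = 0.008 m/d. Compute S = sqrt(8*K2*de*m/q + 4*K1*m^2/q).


S^2 = 8*K2*de*m/q + 4*K1*m^2/q
S^2 = 8*0.9*4*0.9/0.008 + 4*0.3*0.9^2/0.008
S = sqrt(3361.5000)

57.9784 m


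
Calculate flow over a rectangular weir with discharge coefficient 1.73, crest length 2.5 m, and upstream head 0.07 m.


Q = C * L * H^(3/2) = 1.73 * 2.5 * 0.07^1.5 = 1.73 * 2.5 * 0.018520

0.0801 m^3/s


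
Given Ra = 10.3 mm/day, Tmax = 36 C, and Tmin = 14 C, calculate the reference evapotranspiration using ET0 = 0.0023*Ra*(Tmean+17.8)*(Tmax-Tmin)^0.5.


Tmean = (Tmax + Tmin)/2 = (36 + 14)/2 = 25.0
ET0 = 0.0023 * 10.3 * (25.0 + 17.8) * sqrt(36 - 14)
ET0 = 0.0023 * 10.3 * 42.8 * 4.690416

4.7558 mm/day


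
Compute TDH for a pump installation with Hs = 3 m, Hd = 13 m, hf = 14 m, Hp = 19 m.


TDH = Hs + Hd + hf + Hp = 3 + 13 + 14 + 19 = 49

49 m


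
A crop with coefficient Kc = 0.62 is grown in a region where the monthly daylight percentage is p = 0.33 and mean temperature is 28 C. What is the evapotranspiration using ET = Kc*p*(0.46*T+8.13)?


ET = Kc * p * (0.46*T + 8.13)
ET = 0.62 * 0.33 * (0.46*28 + 8.13)
ET = 0.62 * 0.33 * 21.0100

4.2986 mm/day


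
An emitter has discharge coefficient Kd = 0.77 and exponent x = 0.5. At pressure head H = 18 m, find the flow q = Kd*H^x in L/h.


q = Kd * H^x = 0.77 * 18^0.5 = 0.77 * 4.242641

3.2668 L/h


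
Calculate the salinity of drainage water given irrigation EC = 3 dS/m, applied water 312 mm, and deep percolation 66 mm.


EC_dw = EC_iw * D_iw / D_dw
EC_dw = 3 * 312 / 66
EC_dw = 936 / 66

14.1818 dS/m


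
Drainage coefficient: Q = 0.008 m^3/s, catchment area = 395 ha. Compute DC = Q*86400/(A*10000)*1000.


DC = Q * 86400 / (A * 10000) * 1000
DC = 0.008 * 86400 / (395 * 10000) * 1000
DC = 691200.0000 / 3950000

0.1750 mm/day


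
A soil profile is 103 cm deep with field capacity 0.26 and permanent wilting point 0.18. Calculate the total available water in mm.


AWC = (FC - PWP) * d * 10
AWC = (0.26 - 0.18) * 103 * 10
AWC = 0.0800 * 103 * 10

82.4000 mm


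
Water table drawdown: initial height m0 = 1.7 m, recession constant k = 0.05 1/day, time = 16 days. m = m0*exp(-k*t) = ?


m = m0 * exp(-k*t)
m = 1.7 * exp(-0.05 * 16)
m = 1.7 * exp(-0.8000)

0.7639 m


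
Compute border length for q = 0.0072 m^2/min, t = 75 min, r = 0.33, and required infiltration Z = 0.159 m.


L = q*t/((1+r)*Z)
L = 0.0072*75/((1+0.33)*0.159)
L = 0.54/0.21147

2.5536 m


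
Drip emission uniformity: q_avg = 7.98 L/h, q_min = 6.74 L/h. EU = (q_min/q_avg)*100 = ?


EU = (q_min/q_avg)*100 = (6.74/7.98)*100 = 84.4612%

84.4612 %


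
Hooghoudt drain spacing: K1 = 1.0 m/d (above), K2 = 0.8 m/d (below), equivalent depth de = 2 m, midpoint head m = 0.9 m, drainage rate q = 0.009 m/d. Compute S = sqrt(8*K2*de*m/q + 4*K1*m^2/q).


S^2 = 8*K2*de*m/q + 4*K1*m^2/q
S^2 = 8*0.8*2*0.9/0.009 + 4*1.0*0.9^2/0.009
S = sqrt(1640.0000)

40.4969 m


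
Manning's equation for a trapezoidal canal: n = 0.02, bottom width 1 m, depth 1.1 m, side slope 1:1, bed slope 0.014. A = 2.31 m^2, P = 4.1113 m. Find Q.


R = A/P = 2.31/4.1113 = 0.561866
Q = (1/0.02) * 2.31 * 0.561866^(2/3) * 0.014^0.5

9.3054 m^3/s


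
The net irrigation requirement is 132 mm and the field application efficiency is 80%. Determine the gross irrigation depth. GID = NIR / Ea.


Ea = 80% = 0.8
GID = NIR / Ea = 132 / 0.8 = 165.0000 mm

165.0000 mm


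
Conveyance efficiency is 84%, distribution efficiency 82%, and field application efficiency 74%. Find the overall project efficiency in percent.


Ec = 0.84, Eb = 0.82, Ea = 0.74
E = 0.84 * 0.82 * 0.74 * 100 = 50.9712%

50.9712 %


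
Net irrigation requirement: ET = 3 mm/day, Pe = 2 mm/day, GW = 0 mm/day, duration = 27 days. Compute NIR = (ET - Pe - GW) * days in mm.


Daily deficit = ET - Pe - GW = 3 - 2 - 0 = 1 mm/day
NIR = 1 * 27 = 27 mm

27.0000 mm


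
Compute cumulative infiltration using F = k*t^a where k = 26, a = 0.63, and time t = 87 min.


F = k * t^a = 26 * 87^0.63
F = 26 * 16.668523

433.3816 mm


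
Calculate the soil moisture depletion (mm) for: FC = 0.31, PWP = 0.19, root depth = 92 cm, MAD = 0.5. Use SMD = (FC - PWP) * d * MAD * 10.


SMD = (FC - PWP) * d * MAD * 10
SMD = (0.31 - 0.19) * 92 * 0.5 * 10
SMD = 0.1200 * 92 * 0.5 * 10

55.2000 mm


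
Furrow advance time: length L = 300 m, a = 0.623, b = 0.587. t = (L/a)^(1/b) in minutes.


t = (L/a)^(1/b)
t = (300/0.623)^(1/0.587)
t = 481.540931^(1/0.587)

37159.8206 min


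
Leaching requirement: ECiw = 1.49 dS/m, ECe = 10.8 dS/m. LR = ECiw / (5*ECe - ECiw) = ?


LR = ECiw / (5*ECe - ECiw)
LR = 1.49 / (5*10.8 - 1.49)
LR = 1.49 / 52.5100

0.0284


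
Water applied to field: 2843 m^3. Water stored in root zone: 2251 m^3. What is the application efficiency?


Ea = V_root / V_field * 100 = 2251 / 2843 * 100 = 79.1769%

79.1769 %


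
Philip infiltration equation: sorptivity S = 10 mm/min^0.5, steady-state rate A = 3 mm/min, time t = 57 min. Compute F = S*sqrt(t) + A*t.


F = S*sqrt(t) + A*t
F = 10*sqrt(57) + 3*57
F = 10*7.549834 + 171

246.4983 mm


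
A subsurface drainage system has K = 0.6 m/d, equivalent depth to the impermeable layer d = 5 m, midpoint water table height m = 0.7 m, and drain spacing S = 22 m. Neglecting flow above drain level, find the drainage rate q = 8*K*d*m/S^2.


q = 8*K*d*m/S^2
q = 8*0.6*5*0.7/22^2
q = 16.8000 / 484

0.0347 m/d


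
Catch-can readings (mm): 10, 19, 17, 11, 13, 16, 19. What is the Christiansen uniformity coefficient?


mean = 15.000000 mm
MAD = 3.142857 mm
CU = (1 - 3.142857/15.000000)*100

79.0476 %


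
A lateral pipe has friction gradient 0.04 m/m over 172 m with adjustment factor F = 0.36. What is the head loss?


hf = J * L * F = 0.04 * 172 * 0.36 = 2.4768 m

2.4768 m


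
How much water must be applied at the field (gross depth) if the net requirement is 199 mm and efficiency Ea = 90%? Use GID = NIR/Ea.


Ea = 90% = 0.9
GID = NIR / Ea = 199 / 0.9 = 221.1111 mm

221.1111 mm


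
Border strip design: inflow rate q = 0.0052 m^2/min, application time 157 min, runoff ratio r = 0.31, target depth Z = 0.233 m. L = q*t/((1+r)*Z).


L = q*t/((1+r)*Z)
L = 0.0052*157/((1+0.31)*0.233)
L = 0.8164/0.30523

2.6747 m


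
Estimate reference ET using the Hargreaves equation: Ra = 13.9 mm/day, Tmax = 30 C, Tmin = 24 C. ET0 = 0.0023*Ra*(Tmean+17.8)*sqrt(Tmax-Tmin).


Tmean = (Tmax + Tmin)/2 = (30 + 24)/2 = 27.0
ET0 = 0.0023 * 13.9 * (27.0 + 17.8) * sqrt(30 - 24)
ET0 = 0.0023 * 13.9 * 44.8 * 2.449490

3.5083 mm/day


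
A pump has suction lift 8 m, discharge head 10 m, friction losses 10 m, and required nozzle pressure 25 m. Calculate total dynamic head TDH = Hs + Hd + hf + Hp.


TDH = Hs + Hd + hf + Hp = 8 + 10 + 10 + 25 = 53

53 m


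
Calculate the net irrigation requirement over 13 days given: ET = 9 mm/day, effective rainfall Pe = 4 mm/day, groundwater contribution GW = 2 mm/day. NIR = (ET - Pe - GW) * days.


Daily deficit = ET - Pe - GW = 9 - 4 - 2 = 3 mm/day
NIR = 3 * 13 = 39 mm

39.0000 mm


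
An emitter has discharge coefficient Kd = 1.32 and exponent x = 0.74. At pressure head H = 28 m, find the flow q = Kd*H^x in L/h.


q = Kd * H^x = 1.32 * 28^0.74 = 1.32 * 11.773266

15.5407 L/h


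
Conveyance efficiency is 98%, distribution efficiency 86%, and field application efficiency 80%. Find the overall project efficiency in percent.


Ec = 0.98, Eb = 0.86, Ea = 0.8
E = 0.98 * 0.86 * 0.8 * 100 = 67.4240%

67.4240 %


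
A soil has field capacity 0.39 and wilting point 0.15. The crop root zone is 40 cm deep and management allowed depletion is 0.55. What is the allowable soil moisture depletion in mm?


SMD = (FC - PWP) * d * MAD * 10
SMD = (0.39 - 0.15) * 40 * 0.55 * 10
SMD = 0.2400 * 40 * 0.55 * 10

52.8000 mm


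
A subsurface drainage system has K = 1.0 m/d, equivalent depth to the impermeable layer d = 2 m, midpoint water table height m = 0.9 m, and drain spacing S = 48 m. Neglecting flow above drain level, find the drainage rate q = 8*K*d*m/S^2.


q = 8*K*d*m/S^2
q = 8*1.0*2*0.9/48^2
q = 14.4000 / 2304

0.0063 m/d


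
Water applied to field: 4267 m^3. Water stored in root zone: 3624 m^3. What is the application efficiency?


Ea = V_root / V_field * 100 = 3624 / 4267 * 100 = 84.9309%

84.9309 %


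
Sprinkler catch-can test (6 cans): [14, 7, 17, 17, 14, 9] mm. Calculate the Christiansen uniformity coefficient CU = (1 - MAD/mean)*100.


mean = 13.000000 mm
MAD = 3.333333 mm
CU = (1 - 3.333333/13.000000)*100

74.3590 %


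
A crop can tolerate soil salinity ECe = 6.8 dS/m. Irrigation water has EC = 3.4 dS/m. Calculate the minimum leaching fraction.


LR = ECiw / (5*ECe - ECiw)
LR = 3.4 / (5*6.8 - 3.4)
LR = 3.4 / 30.6000

0.1111


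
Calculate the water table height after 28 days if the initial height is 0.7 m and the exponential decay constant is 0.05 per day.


m = m0 * exp(-k*t)
m = 0.7 * exp(-0.05 * 28)
m = 0.7 * exp(-1.4000)

0.1726 m


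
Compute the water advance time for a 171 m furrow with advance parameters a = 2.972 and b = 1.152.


t = (L/a)^(1/b)
t = (171/2.972)^(1/1.152)
t = 57.537012^(1/1.152)

33.7079 min


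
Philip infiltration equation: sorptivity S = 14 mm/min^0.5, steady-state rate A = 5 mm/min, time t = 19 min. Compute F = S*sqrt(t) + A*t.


F = S*sqrt(t) + A*t
F = 14*sqrt(19) + 5*19
F = 14*4.358899 + 95

156.0246 mm


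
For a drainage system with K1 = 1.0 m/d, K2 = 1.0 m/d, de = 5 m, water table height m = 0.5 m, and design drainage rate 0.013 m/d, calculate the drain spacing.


S^2 = 8*K2*de*m/q + 4*K1*m^2/q
S^2 = 8*1.0*5*0.5/0.013 + 4*1.0*0.5^2/0.013
S = sqrt(1615.3846)

40.1918 m


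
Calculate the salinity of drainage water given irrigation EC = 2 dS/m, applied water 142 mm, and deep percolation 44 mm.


EC_dw = EC_iw * D_iw / D_dw
EC_dw = 2 * 142 / 44
EC_dw = 284 / 44

6.4545 dS/m


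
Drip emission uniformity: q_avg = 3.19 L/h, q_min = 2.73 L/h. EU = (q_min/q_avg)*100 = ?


EU = (q_min/q_avg)*100 = (2.73/3.19)*100 = 85.5799%

85.5799 %


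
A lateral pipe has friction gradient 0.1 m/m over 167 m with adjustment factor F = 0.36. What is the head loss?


hf = J * L * F = 0.1 * 167 * 0.36 = 6.0120 m

6.0120 m


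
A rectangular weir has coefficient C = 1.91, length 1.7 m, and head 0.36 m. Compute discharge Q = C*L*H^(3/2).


Q = C * L * H^(3/2) = 1.91 * 1.7 * 0.36^1.5 = 1.91 * 1.7 * 0.216000

0.7014 m^3/s


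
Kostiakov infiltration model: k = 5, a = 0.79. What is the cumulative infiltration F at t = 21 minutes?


F = k * t^a = 5 * 21^0.79
F = 5 * 11.080344

55.4017 mm


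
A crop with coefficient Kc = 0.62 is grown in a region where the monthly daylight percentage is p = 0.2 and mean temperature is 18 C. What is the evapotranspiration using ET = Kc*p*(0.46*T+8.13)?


ET = Kc * p * (0.46*T + 8.13)
ET = 0.62 * 0.2 * (0.46*18 + 8.13)
ET = 0.62 * 0.2 * 16.4100

2.0348 mm/day


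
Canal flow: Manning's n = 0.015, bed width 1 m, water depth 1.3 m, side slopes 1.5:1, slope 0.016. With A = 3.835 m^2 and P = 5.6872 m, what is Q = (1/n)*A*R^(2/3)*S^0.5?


R = A/P = 3.835/5.6872 = 0.674321
Q = (1/0.015) * 3.835 * 0.674321^(2/3) * 0.016^0.5

24.8682 m^3/s


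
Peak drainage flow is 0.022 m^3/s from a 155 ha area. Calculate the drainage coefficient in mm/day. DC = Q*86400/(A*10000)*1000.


DC = Q * 86400 / (A * 10000) * 1000
DC = 0.022 * 86400 / (155 * 10000) * 1000
DC = 1900800.0000 / 1550000

1.2263 mm/day


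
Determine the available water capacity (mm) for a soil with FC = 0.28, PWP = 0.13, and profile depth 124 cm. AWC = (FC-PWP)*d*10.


AWC = (FC - PWP) * d * 10
AWC = (0.28 - 0.13) * 124 * 10
AWC = 0.1500 * 124 * 10

186.0000 mm


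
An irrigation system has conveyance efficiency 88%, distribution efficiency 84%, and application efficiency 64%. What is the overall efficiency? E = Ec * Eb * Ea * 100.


Ec = 0.88, Eb = 0.84, Ea = 0.64
E = 0.88 * 0.84 * 0.64 * 100 = 47.3088%

47.3088 %


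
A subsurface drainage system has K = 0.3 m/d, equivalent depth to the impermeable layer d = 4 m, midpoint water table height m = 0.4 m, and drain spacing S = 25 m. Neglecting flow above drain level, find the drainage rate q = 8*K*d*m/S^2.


q = 8*K*d*m/S^2
q = 8*0.3*4*0.4/25^2
q = 3.8400 / 625

0.0061 m/d


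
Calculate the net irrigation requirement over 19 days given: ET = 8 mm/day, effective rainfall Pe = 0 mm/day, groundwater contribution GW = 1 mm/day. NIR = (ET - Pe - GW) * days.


Daily deficit = ET - Pe - GW = 8 - 0 - 1 = 7 mm/day
NIR = 7 * 19 = 133 mm

133.0000 mm


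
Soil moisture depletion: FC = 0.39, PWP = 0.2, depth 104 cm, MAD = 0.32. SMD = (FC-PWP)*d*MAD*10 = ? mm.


SMD = (FC - PWP) * d * MAD * 10
SMD = (0.39 - 0.2) * 104 * 0.32 * 10
SMD = 0.1900 * 104 * 0.32 * 10

63.2320 mm


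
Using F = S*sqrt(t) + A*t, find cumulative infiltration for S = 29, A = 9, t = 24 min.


F = S*sqrt(t) + A*t
F = 29*sqrt(24) + 9*24
F = 29*4.898979 + 216

358.0704 mm


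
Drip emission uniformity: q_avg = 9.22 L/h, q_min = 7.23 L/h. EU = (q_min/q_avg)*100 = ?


EU = (q_min/q_avg)*100 = (7.23/9.22)*100 = 78.4165%

78.4165 %


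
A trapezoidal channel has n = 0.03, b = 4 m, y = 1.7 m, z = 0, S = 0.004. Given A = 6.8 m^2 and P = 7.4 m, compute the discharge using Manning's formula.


R = A/P = 6.8/7.4 = 0.918919
Q = (1/0.03) * 6.8 * 0.918919^(2/3) * 0.004^0.5

13.5499 m^3/s


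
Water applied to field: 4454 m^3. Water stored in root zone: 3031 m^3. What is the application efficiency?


Ea = V_root / V_field * 100 = 3031 / 4454 * 100 = 68.0512%

68.0512 %


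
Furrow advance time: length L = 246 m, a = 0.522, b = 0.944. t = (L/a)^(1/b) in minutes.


t = (L/a)^(1/b)
t = (246/0.522)^(1/0.944)
t = 471.264368^(1/0.944)

678.9661 min


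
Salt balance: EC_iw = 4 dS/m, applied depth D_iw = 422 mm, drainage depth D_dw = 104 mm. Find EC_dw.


EC_dw = EC_iw * D_iw / D_dw
EC_dw = 4 * 422 / 104
EC_dw = 1688 / 104

16.2308 dS/m


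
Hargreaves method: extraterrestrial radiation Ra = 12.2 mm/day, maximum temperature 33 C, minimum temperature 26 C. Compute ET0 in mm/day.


Tmean = (Tmax + Tmin)/2 = (33 + 26)/2 = 29.5
ET0 = 0.0023 * 12.2 * (29.5 + 17.8) * sqrt(33 - 26)
ET0 = 0.0023 * 12.2 * 47.3 * 2.645751

3.5115 mm/day


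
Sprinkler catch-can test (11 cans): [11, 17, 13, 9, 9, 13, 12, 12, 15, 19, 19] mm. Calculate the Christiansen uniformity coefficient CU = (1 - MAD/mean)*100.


mean = 13.545455 mm
MAD = 2.876033 mm
CU = (1 - 2.876033/13.545455)*100

78.7675 %


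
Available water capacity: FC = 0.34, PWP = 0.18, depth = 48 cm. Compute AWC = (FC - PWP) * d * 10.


AWC = (FC - PWP) * d * 10
AWC = (0.34 - 0.18) * 48 * 10
AWC = 0.1600 * 48 * 10

76.8000 mm


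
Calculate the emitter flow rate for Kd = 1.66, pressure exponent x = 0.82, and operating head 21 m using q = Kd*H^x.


q = Kd * H^x = 1.66 * 21^0.82 = 1.66 * 12.140032

20.1525 L/h


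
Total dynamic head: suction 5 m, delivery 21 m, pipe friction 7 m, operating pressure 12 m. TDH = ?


TDH = Hs + Hd + hf + Hp = 5 + 21 + 7 + 12 = 45

45 m


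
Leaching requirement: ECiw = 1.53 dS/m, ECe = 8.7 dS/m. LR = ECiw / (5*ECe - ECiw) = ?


LR = ECiw / (5*ECe - ECiw)
LR = 1.53 / (5*8.7 - 1.53)
LR = 1.53 / 41.9700

0.0365


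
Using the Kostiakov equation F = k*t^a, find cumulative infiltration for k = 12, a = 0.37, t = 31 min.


F = k * t^a = 12 * 31^0.37
F = 12 * 3.562902

42.7548 mm


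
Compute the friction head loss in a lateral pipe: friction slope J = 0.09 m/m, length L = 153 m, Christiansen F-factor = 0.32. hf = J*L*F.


hf = J * L * F = 0.09 * 153 * 0.32 = 4.4064 m

4.4064 m


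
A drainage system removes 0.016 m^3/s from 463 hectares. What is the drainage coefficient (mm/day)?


DC = Q * 86400 / (A * 10000) * 1000
DC = 0.016 * 86400 / (463 * 10000) * 1000
DC = 1382400.0000 / 4630000

0.2986 mm/day


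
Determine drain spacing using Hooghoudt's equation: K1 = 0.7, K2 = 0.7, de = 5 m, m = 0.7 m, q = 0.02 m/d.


S^2 = 8*K2*de*m/q + 4*K1*m^2/q
S^2 = 8*0.7*5*0.7/0.02 + 4*0.7*0.7^2/0.02
S = sqrt(1048.6000)

32.3821 m


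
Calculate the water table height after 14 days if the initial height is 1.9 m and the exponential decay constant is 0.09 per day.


m = m0 * exp(-k*t)
m = 1.9 * exp(-0.09 * 14)
m = 1.9 * exp(-1.2600)

0.5389 m


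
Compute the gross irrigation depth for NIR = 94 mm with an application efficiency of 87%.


Ea = 87% = 0.87
GID = NIR / Ea = 94 / 0.87 = 108.0460 mm

108.0460 mm


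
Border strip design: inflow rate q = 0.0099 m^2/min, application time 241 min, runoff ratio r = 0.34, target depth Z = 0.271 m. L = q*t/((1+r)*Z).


L = q*t/((1+r)*Z)
L = 0.0099*241/((1+0.34)*0.271)
L = 2.3859/0.36314

6.5702 m


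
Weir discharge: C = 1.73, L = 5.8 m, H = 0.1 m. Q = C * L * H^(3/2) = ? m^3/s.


Q = C * L * H^(3/2) = 1.73 * 5.8 * 0.1^1.5 = 1.73 * 5.8 * 0.031623

0.3173 m^3/s


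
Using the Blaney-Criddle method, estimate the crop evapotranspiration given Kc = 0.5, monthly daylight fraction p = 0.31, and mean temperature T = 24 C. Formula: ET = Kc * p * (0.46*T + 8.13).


ET = Kc * p * (0.46*T + 8.13)
ET = 0.5 * 0.31 * (0.46*24 + 8.13)
ET = 0.5 * 0.31 * 19.1700

2.9714 mm/day


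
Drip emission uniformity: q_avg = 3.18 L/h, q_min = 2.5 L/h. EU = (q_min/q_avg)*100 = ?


EU = (q_min/q_avg)*100 = (2.5/3.18)*100 = 78.6164%

78.6164 %


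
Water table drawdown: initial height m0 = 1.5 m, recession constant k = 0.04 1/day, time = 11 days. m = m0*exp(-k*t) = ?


m = m0 * exp(-k*t)
m = 1.5 * exp(-0.04 * 11)
m = 1.5 * exp(-0.4400)

0.9661 m


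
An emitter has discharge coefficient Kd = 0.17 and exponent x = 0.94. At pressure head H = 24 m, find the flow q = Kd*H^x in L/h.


q = Kd * H^x = 0.17 * 24^0.94 = 0.17 * 19.833464

3.3717 L/h


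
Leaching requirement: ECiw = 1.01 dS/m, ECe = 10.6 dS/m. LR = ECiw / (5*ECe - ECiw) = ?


LR = ECiw / (5*ECe - ECiw)
LR = 1.01 / (5*10.6 - 1.01)
LR = 1.01 / 51.9900

0.0194


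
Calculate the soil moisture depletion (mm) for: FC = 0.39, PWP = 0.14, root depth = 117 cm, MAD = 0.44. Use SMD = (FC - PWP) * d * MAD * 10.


SMD = (FC - PWP) * d * MAD * 10
SMD = (0.39 - 0.14) * 117 * 0.44 * 10
SMD = 0.2500 * 117 * 0.44 * 10

128.7000 mm


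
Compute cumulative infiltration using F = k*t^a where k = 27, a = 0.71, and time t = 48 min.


F = k * t^a = 27 * 48^0.71
F = 27 * 15.620009

421.7402 mm


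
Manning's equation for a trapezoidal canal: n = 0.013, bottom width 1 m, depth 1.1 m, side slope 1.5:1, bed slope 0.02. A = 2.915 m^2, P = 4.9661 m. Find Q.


R = A/P = 2.915/4.9661 = 0.586980
Q = (1/0.013) * 2.915 * 0.586980^(2/3) * 0.02^0.5

22.2310 m^3/s


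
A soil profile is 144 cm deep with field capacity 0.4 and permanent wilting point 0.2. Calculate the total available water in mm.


AWC = (FC - PWP) * d * 10
AWC = (0.4 - 0.2) * 144 * 10
AWC = 0.2000 * 144 * 10

288.0000 mm


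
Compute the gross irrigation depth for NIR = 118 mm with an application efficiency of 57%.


Ea = 57% = 0.57
GID = NIR / Ea = 118 / 0.57 = 207.0175 mm

207.0175 mm


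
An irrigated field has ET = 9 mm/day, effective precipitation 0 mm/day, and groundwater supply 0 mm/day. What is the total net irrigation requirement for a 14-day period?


Daily deficit = ET - Pe - GW = 9 - 0 - 0 = 9 mm/day
NIR = 9 * 14 = 126 mm

126.0000 mm


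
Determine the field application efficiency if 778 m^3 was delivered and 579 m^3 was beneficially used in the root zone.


Ea = V_root / V_field * 100 = 579 / 778 * 100 = 74.4216%

74.4216 %


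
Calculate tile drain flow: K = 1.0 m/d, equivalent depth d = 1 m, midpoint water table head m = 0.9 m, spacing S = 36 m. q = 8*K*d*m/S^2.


q = 8*K*d*m/S^2
q = 8*1.0*1*0.9/36^2
q = 7.2000 / 1296

0.0056 m/d


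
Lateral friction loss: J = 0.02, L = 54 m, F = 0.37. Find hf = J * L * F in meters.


hf = J * L * F = 0.02 * 54 * 0.37 = 0.3996 m

0.3996 m


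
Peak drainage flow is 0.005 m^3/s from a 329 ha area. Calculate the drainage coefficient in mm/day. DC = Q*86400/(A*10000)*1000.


DC = Q * 86400 / (A * 10000) * 1000
DC = 0.005 * 86400 / (329 * 10000) * 1000
DC = 432000.0000 / 3290000

0.1313 mm/day


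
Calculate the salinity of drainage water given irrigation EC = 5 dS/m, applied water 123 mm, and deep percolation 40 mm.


EC_dw = EC_iw * D_iw / D_dw
EC_dw = 5 * 123 / 40
EC_dw = 615 / 40

15.3750 dS/m


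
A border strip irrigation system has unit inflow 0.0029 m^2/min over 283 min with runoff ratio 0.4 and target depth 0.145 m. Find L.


L = q*t/((1+r)*Z)
L = 0.0029*283/((1+0.4)*0.145)
L = 0.8207/0.203

4.0429 m


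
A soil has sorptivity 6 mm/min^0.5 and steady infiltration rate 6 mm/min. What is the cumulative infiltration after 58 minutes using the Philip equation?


F = S*sqrt(t) + A*t
F = 6*sqrt(58) + 6*58
F = 6*7.615773 + 348

393.6946 mm


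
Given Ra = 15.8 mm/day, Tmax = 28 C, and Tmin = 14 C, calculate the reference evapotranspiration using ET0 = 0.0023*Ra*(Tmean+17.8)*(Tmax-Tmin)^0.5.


Tmean = (Tmax + Tmin)/2 = (28 + 14)/2 = 21.0
ET0 = 0.0023 * 15.8 * (21.0 + 17.8) * sqrt(28 - 14)
ET0 = 0.0023 * 15.8 * 38.8 * 3.741657

5.2757 mm/day


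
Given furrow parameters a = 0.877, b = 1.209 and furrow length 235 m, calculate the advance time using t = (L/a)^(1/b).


t = (L/a)^(1/b)
t = (235/0.877)^(1/1.209)
t = 267.958951^(1/1.209)

101.9360 min


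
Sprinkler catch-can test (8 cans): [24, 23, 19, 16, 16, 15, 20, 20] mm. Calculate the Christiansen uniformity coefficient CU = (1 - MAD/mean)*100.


mean = 19.125000 mm
MAD = 2.625000 mm
CU = (1 - 2.625000/19.125000)*100

86.2745 %


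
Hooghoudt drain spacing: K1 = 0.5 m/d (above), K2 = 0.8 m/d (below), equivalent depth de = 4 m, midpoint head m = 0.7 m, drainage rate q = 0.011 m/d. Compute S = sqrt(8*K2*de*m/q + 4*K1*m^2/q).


S^2 = 8*K2*de*m/q + 4*K1*m^2/q
S^2 = 8*0.8*4*0.7/0.011 + 4*0.5*0.7^2/0.011
S = sqrt(1718.1818)

41.4510 m


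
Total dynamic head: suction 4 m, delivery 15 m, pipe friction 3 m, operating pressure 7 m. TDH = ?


TDH = Hs + Hd + hf + Hp = 4 + 15 + 3 + 7 = 29

29 m


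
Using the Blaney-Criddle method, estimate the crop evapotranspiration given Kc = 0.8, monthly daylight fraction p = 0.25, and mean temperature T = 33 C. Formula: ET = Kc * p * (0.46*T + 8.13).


ET = Kc * p * (0.46*T + 8.13)
ET = 0.8 * 0.25 * (0.46*33 + 8.13)
ET = 0.8 * 0.25 * 23.3100

4.6620 mm/day


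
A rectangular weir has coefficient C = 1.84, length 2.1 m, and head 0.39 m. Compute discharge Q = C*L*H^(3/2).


Q = C * L * H^(3/2) = 1.84 * 2.1 * 0.39^1.5 = 1.84 * 2.1 * 0.243555

0.9411 m^3/s


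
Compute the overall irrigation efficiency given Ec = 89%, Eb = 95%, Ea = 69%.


Ec = 0.89, Eb = 0.95, Ea = 0.69
E = 0.89 * 0.95 * 0.69 * 100 = 58.3395%

58.3395 %


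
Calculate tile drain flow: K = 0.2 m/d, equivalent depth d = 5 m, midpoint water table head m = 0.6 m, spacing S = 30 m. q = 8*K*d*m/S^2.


q = 8*K*d*m/S^2
q = 8*0.2*5*0.6/30^2
q = 4.8000 / 900

0.0053 m/d


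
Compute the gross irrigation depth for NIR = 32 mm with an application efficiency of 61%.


Ea = 61% = 0.61
GID = NIR / Ea = 32 / 0.61 = 52.4590 mm

52.4590 mm


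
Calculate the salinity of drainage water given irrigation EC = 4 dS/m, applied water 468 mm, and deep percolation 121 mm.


EC_dw = EC_iw * D_iw / D_dw
EC_dw = 4 * 468 / 121
EC_dw = 1872 / 121

15.4711 dS/m


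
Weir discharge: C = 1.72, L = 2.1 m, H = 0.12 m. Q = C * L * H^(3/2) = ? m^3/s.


Q = C * L * H^(3/2) = 1.72 * 2.1 * 0.12^1.5 = 1.72 * 2.1 * 0.041569

0.1501 m^3/s


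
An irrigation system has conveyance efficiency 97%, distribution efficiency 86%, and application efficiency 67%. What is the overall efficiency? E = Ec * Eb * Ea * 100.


Ec = 0.97, Eb = 0.86, Ea = 0.67
E = 0.97 * 0.86 * 0.67 * 100 = 55.8914%

55.8914 %


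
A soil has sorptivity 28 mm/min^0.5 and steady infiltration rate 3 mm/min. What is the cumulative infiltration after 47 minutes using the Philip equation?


F = S*sqrt(t) + A*t
F = 28*sqrt(47) + 3*47
F = 28*6.855655 + 141

332.9583 mm


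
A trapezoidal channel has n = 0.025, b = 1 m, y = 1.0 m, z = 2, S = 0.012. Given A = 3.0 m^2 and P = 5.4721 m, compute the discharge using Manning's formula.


R = A/P = 3.0/5.4721 = 0.548236
Q = (1/0.025) * 3.0 * 0.548236^(2/3) * 0.012^0.5

8.8054 m^3/s


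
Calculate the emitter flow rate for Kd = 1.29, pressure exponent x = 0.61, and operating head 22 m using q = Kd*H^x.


q = Kd * H^x = 1.29 * 22^0.61 = 1.29 * 6.589885

8.5010 L/h


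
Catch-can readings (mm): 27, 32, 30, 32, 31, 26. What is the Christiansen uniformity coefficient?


mean = 29.666667 mm
MAD = 2.111111 mm
CU = (1 - 2.111111/29.666667)*100

92.8839 %


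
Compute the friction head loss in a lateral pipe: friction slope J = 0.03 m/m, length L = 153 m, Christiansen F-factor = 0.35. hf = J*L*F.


hf = J * L * F = 0.03 * 153 * 0.35 = 1.6065 m

1.6065 m


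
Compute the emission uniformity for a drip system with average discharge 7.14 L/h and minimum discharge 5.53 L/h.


EU = (q_min/q_avg)*100 = (5.53/7.14)*100 = 77.4510%

77.4510 %
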